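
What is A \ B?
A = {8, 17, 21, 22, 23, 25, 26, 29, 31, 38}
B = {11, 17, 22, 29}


Set A = {8, 17, 21, 22, 23, 25, 26, 29, 31, 38}
Set B = {11, 17, 22, 29}
A \ B includes elements in A that are not in B.
Check each element of A:
8 (not in B, keep), 17 (in B, remove), 21 (not in B, keep), 22 (in B, remove), 23 (not in B, keep), 25 (not in B, keep), 26 (not in B, keep), 29 (in B, remove), 31 (not in B, keep), 38 (not in B, keep)
A \ B = {8, 21, 23, 25, 26, 31, 38}

{8, 21, 23, 25, 26, 31, 38}


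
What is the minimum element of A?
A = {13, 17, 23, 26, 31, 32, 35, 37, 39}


Set A = {13, 17, 23, 26, 31, 32, 35, 37, 39}
Elements in ascending order: 13, 17, 23, 26, 31, 32, 35, 37, 39
The smallest element is 13.

13


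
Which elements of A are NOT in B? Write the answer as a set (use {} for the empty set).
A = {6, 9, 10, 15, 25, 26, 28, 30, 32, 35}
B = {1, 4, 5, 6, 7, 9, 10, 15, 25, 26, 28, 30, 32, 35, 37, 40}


Set A = {6, 9, 10, 15, 25, 26, 28, 30, 32, 35}
Set B = {1, 4, 5, 6, 7, 9, 10, 15, 25, 26, 28, 30, 32, 35, 37, 40}
Check each element of A against B:
6 ∈ B, 9 ∈ B, 10 ∈ B, 15 ∈ B, 25 ∈ B, 26 ∈ B, 28 ∈ B, 30 ∈ B, 32 ∈ B, 35 ∈ B
Elements of A not in B: {}

{}


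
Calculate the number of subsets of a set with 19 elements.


The set has 19 elements.
The power set contains all possible subsets.
|P(A)| = 2^|A| = 2^19 = 524288

524288


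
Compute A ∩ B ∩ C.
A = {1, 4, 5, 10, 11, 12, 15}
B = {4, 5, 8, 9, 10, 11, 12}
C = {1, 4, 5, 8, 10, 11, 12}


Set A = {1, 4, 5, 10, 11, 12, 15}
Set B = {4, 5, 8, 9, 10, 11, 12}
Set C = {1, 4, 5, 8, 10, 11, 12}
First, A ∩ B = {4, 5, 10, 11, 12}
Then, (A ∩ B) ∩ C = {4, 5, 10, 11, 12}

{4, 5, 10, 11, 12}


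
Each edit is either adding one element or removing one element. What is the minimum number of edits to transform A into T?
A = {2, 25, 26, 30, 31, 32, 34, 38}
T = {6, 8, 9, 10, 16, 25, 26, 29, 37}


Set A = {2, 25, 26, 30, 31, 32, 34, 38}
Set T = {6, 8, 9, 10, 16, 25, 26, 29, 37}
Elements to remove from A (in A, not in T): {2, 30, 31, 32, 34, 38} → 6 removals
Elements to add to A (in T, not in A): {6, 8, 9, 10, 16, 29, 37} → 7 additions
Total edits = 6 + 7 = 13

13


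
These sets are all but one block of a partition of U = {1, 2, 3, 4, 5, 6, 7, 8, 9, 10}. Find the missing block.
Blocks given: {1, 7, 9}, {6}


U = {1, 2, 3, 4, 5, 6, 7, 8, 9, 10}
Shown blocks: {1, 7, 9}, {6}
A partition's blocks are pairwise disjoint and cover U, so the missing block = U \ (union of shown blocks).
Union of shown blocks: {1, 6, 7, 9}
Missing block = U \ (union) = {2, 3, 4, 5, 8, 10}

{2, 3, 4, 5, 8, 10}


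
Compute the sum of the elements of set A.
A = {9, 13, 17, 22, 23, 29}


Set A = {9, 13, 17, 22, 23, 29}
Sum = 9 + 13 + 17 + 22 + 23 + 29 = 113

113


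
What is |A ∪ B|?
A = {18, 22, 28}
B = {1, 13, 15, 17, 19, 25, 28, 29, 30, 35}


Set A = {18, 22, 28}, |A| = 3
Set B = {1, 13, 15, 17, 19, 25, 28, 29, 30, 35}, |B| = 10
A ∩ B = {28}, |A ∩ B| = 1
|A ∪ B| = |A| + |B| - |A ∩ B| = 3 + 10 - 1 = 12

12


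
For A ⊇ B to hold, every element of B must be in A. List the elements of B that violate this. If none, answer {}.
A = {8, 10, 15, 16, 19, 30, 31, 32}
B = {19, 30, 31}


Set A = {8, 10, 15, 16, 19, 30, 31, 32}
Set B = {19, 30, 31}
Check each element of B against A:
19 ∈ A, 30 ∈ A, 31 ∈ A
Elements of B not in A: {}

{}


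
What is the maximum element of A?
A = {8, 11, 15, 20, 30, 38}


Set A = {8, 11, 15, 20, 30, 38}
Elements in ascending order: 8, 11, 15, 20, 30, 38
The largest element is 38.

38


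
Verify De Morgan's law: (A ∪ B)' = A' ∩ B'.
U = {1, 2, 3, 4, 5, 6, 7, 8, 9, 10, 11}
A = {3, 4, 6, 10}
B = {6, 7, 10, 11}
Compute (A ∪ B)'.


U = {1, 2, 3, 4, 5, 6, 7, 8, 9, 10, 11}
A = {3, 4, 6, 10}, B = {6, 7, 10, 11}
A ∪ B = {3, 4, 6, 7, 10, 11}
(A ∪ B)' = U \ (A ∪ B) = {1, 2, 5, 8, 9}
Verification via A' ∩ B': A' = {1, 2, 5, 7, 8, 9, 11}, B' = {1, 2, 3, 4, 5, 8, 9}
A' ∩ B' = {1, 2, 5, 8, 9} ✓

{1, 2, 5, 8, 9}


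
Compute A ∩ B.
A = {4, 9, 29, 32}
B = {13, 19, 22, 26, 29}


Set A = {4, 9, 29, 32}
Set B = {13, 19, 22, 26, 29}
A ∩ B includes only elements in both sets.
Check each element of A against B:
4 ✗, 9 ✗, 29 ✓, 32 ✗
A ∩ B = {29}

{29}


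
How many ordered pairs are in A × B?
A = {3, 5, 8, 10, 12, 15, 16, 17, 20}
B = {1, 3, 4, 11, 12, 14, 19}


Set A = {3, 5, 8, 10, 12, 15, 16, 17, 20} has 9 elements.
Set B = {1, 3, 4, 11, 12, 14, 19} has 7 elements.
|A × B| = |A| × |B| = 9 × 7 = 63

63


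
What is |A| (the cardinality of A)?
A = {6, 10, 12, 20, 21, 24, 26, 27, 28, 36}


Set A = {6, 10, 12, 20, 21, 24, 26, 27, 28, 36}
Listing elements: 6, 10, 12, 20, 21, 24, 26, 27, 28, 36
Counting: 10 elements
|A| = 10

10


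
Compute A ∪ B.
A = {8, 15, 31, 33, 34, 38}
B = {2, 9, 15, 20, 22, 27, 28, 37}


Set A = {8, 15, 31, 33, 34, 38}
Set B = {2, 9, 15, 20, 22, 27, 28, 37}
A ∪ B includes all elements in either set.
Elements from A: {8, 15, 31, 33, 34, 38}
Elements from B not already included: {2, 9, 20, 22, 27, 28, 37}
A ∪ B = {2, 8, 9, 15, 20, 22, 27, 28, 31, 33, 34, 37, 38}

{2, 8, 9, 15, 20, 22, 27, 28, 31, 33, 34, 37, 38}


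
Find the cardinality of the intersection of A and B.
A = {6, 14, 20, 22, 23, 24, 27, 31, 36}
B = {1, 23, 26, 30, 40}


Set A = {6, 14, 20, 22, 23, 24, 27, 31, 36}
Set B = {1, 23, 26, 30, 40}
A ∩ B = {23}
|A ∩ B| = 1

1


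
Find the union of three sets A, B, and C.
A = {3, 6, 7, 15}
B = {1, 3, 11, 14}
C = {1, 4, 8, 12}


Set A = {3, 6, 7, 15}
Set B = {1, 3, 11, 14}
Set C = {1, 4, 8, 12}
First, A ∪ B = {1, 3, 6, 7, 11, 14, 15}
Then, (A ∪ B) ∪ C = {1, 3, 4, 6, 7, 8, 11, 12, 14, 15}

{1, 3, 4, 6, 7, 8, 11, 12, 14, 15}


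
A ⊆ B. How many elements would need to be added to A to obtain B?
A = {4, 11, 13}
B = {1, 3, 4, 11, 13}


Set A = {4, 11, 13}, |A| = 3
Set B = {1, 3, 4, 11, 13}, |B| = 5
Since A ⊆ B: B \ A = {1, 3}
|B| - |A| = 5 - 3 = 2

2


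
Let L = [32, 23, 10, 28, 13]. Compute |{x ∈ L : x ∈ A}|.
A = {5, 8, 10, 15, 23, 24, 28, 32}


Set A = {5, 8, 10, 15, 23, 24, 28, 32}
Candidates: [32, 23, 10, 28, 13]
Check each candidate:
32 ∈ A, 23 ∈ A, 10 ∈ A, 28 ∈ A, 13 ∉ A
Count of candidates in A: 4

4


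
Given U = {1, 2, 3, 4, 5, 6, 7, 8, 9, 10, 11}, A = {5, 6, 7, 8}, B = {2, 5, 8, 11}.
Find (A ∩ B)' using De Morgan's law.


U = {1, 2, 3, 4, 5, 6, 7, 8, 9, 10, 11}
A = {5, 6, 7, 8}, B = {2, 5, 8, 11}
A ∩ B = {5, 8}
(A ∩ B)' = U \ (A ∩ B) = {1, 2, 3, 4, 6, 7, 9, 10, 11}
Verification via A' ∪ B': A' = {1, 2, 3, 4, 9, 10, 11}, B' = {1, 3, 4, 6, 7, 9, 10}
A' ∪ B' = {1, 2, 3, 4, 6, 7, 9, 10, 11} ✓

{1, 2, 3, 4, 6, 7, 9, 10, 11}


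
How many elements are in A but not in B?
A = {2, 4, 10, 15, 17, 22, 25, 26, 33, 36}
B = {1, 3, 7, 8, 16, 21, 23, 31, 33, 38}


Set A = {2, 4, 10, 15, 17, 22, 25, 26, 33, 36}
Set B = {1, 3, 7, 8, 16, 21, 23, 31, 33, 38}
A \ B = {2, 4, 10, 15, 17, 22, 25, 26, 36}
|A \ B| = 9

9


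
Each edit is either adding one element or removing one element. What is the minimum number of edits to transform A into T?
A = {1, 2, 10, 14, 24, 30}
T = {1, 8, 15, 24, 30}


Set A = {1, 2, 10, 14, 24, 30}
Set T = {1, 8, 15, 24, 30}
Elements to remove from A (in A, not in T): {2, 10, 14} → 3 removals
Elements to add to A (in T, not in A): {8, 15} → 2 additions
Total edits = 3 + 2 = 5

5


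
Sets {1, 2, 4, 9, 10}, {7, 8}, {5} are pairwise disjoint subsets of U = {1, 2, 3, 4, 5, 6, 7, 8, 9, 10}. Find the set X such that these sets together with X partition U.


U = {1, 2, 3, 4, 5, 6, 7, 8, 9, 10}
Shown blocks: {1, 2, 4, 9, 10}, {7, 8}, {5}
A partition's blocks are pairwise disjoint and cover U, so the missing block = U \ (union of shown blocks).
Union of shown blocks: {1, 2, 4, 5, 7, 8, 9, 10}
Missing block = U \ (union) = {3, 6}

{3, 6}


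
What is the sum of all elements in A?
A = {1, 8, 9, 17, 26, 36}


Set A = {1, 8, 9, 17, 26, 36}
Sum = 1 + 8 + 9 + 17 + 26 + 36 = 97

97


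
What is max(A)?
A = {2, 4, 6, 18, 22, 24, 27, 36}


Set A = {2, 4, 6, 18, 22, 24, 27, 36}
Elements in ascending order: 2, 4, 6, 18, 22, 24, 27, 36
The largest element is 36.

36


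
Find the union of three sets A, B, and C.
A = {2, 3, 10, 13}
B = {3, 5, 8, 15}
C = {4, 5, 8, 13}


Set A = {2, 3, 10, 13}
Set B = {3, 5, 8, 15}
Set C = {4, 5, 8, 13}
First, A ∪ B = {2, 3, 5, 8, 10, 13, 15}
Then, (A ∪ B) ∪ C = {2, 3, 4, 5, 8, 10, 13, 15}

{2, 3, 4, 5, 8, 10, 13, 15}


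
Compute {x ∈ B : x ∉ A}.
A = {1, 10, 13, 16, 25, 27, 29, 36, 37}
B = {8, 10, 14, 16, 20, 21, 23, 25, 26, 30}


Set A = {1, 10, 13, 16, 25, 27, 29, 36, 37}
Set B = {8, 10, 14, 16, 20, 21, 23, 25, 26, 30}
Check each element of B against A:
8 ∉ A (include), 10 ∈ A, 14 ∉ A (include), 16 ∈ A, 20 ∉ A (include), 21 ∉ A (include), 23 ∉ A (include), 25 ∈ A, 26 ∉ A (include), 30 ∉ A (include)
Elements of B not in A: {8, 14, 20, 21, 23, 26, 30}

{8, 14, 20, 21, 23, 26, 30}


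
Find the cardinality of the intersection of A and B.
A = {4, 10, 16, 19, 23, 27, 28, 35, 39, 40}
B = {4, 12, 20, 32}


Set A = {4, 10, 16, 19, 23, 27, 28, 35, 39, 40}
Set B = {4, 12, 20, 32}
A ∩ B = {4}
|A ∩ B| = 1

1


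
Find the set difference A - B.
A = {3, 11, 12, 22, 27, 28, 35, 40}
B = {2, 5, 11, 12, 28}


Set A = {3, 11, 12, 22, 27, 28, 35, 40}
Set B = {2, 5, 11, 12, 28}
A \ B includes elements in A that are not in B.
Check each element of A:
3 (not in B, keep), 11 (in B, remove), 12 (in B, remove), 22 (not in B, keep), 27 (not in B, keep), 28 (in B, remove), 35 (not in B, keep), 40 (not in B, keep)
A \ B = {3, 22, 27, 35, 40}

{3, 22, 27, 35, 40}


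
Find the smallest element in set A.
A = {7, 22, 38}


Set A = {7, 22, 38}
Elements in ascending order: 7, 22, 38
The smallest element is 7.

7


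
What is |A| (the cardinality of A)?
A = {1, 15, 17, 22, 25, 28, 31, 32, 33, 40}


Set A = {1, 15, 17, 22, 25, 28, 31, 32, 33, 40}
Listing elements: 1, 15, 17, 22, 25, 28, 31, 32, 33, 40
Counting: 10 elements
|A| = 10

10


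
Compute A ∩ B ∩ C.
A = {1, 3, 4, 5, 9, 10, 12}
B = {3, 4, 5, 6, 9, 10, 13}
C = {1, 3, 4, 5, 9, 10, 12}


Set A = {1, 3, 4, 5, 9, 10, 12}
Set B = {3, 4, 5, 6, 9, 10, 13}
Set C = {1, 3, 4, 5, 9, 10, 12}
First, A ∩ B = {3, 4, 5, 9, 10}
Then, (A ∩ B) ∩ C = {3, 4, 5, 9, 10}

{3, 4, 5, 9, 10}


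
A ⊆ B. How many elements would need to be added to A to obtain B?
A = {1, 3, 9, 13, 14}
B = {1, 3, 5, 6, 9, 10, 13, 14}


Set A = {1, 3, 9, 13, 14}, |A| = 5
Set B = {1, 3, 5, 6, 9, 10, 13, 14}, |B| = 8
Since A ⊆ B: B \ A = {5, 6, 10}
|B| - |A| = 8 - 5 = 3

3


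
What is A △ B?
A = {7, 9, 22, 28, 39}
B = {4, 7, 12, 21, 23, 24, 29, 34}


Set A = {7, 9, 22, 28, 39}
Set B = {4, 7, 12, 21, 23, 24, 29, 34}
A △ B = (A \ B) ∪ (B \ A)
Elements in A but not B: {9, 22, 28, 39}
Elements in B but not A: {4, 12, 21, 23, 24, 29, 34}
A △ B = {4, 9, 12, 21, 22, 23, 24, 28, 29, 34, 39}

{4, 9, 12, 21, 22, 23, 24, 28, 29, 34, 39}


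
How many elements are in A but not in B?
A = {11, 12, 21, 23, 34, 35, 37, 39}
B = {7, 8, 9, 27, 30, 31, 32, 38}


Set A = {11, 12, 21, 23, 34, 35, 37, 39}
Set B = {7, 8, 9, 27, 30, 31, 32, 38}
A \ B = {11, 12, 21, 23, 34, 35, 37, 39}
|A \ B| = 8

8


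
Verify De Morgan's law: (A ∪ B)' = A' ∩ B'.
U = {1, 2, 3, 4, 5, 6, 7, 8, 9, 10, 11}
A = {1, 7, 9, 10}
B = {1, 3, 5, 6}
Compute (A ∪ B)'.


U = {1, 2, 3, 4, 5, 6, 7, 8, 9, 10, 11}
A = {1, 7, 9, 10}, B = {1, 3, 5, 6}
A ∪ B = {1, 3, 5, 6, 7, 9, 10}
(A ∪ B)' = U \ (A ∪ B) = {2, 4, 8, 11}
Verification via A' ∩ B': A' = {2, 3, 4, 5, 6, 8, 11}, B' = {2, 4, 7, 8, 9, 10, 11}
A' ∩ B' = {2, 4, 8, 11} ✓

{2, 4, 8, 11}


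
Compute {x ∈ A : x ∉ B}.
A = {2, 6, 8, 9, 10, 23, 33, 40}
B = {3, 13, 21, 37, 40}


Set A = {2, 6, 8, 9, 10, 23, 33, 40}
Set B = {3, 13, 21, 37, 40}
Check each element of A against B:
2 ∉ B (include), 6 ∉ B (include), 8 ∉ B (include), 9 ∉ B (include), 10 ∉ B (include), 23 ∉ B (include), 33 ∉ B (include), 40 ∈ B
Elements of A not in B: {2, 6, 8, 9, 10, 23, 33}

{2, 6, 8, 9, 10, 23, 33}


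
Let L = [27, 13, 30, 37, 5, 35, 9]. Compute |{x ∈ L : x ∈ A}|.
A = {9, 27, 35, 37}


Set A = {9, 27, 35, 37}
Candidates: [27, 13, 30, 37, 5, 35, 9]
Check each candidate:
27 ∈ A, 13 ∉ A, 30 ∉ A, 37 ∈ A, 5 ∉ A, 35 ∈ A, 9 ∈ A
Count of candidates in A: 4

4


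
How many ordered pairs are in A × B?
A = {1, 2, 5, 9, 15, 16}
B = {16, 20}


Set A = {1, 2, 5, 9, 15, 16} has 6 elements.
Set B = {16, 20} has 2 elements.
|A × B| = |A| × |B| = 6 × 2 = 12

12


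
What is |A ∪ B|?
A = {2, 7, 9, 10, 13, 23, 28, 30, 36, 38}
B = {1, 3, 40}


Set A = {2, 7, 9, 10, 13, 23, 28, 30, 36, 38}, |A| = 10
Set B = {1, 3, 40}, |B| = 3
A ∩ B = {}, |A ∩ B| = 0
|A ∪ B| = |A| + |B| - |A ∩ B| = 10 + 3 - 0 = 13

13


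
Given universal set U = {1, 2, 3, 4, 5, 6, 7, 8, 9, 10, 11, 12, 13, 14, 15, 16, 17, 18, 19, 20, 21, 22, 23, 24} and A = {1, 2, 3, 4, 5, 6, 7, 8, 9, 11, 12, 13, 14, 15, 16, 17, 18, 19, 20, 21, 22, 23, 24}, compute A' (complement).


Universal set U = {1, 2, 3, 4, 5, 6, 7, 8, 9, 10, 11, 12, 13, 14, 15, 16, 17, 18, 19, 20, 21, 22, 23, 24}
Set A = {1, 2, 3, 4, 5, 6, 7, 8, 9, 11, 12, 13, 14, 15, 16, 17, 18, 19, 20, 21, 22, 23, 24}
A' = U \ A = elements in U but not in A
Checking each element of U:
1 (in A, exclude), 2 (in A, exclude), 3 (in A, exclude), 4 (in A, exclude), 5 (in A, exclude), 6 (in A, exclude), 7 (in A, exclude), 8 (in A, exclude), 9 (in A, exclude), 10 (not in A, include), 11 (in A, exclude), 12 (in A, exclude), 13 (in A, exclude), 14 (in A, exclude), 15 (in A, exclude), 16 (in A, exclude), 17 (in A, exclude), 18 (in A, exclude), 19 (in A, exclude), 20 (in A, exclude), 21 (in A, exclude), 22 (in A, exclude), 23 (in A, exclude), 24 (in A, exclude)
A' = {10}

{10}


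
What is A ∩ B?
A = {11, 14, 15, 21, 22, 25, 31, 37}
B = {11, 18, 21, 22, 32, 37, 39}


Set A = {11, 14, 15, 21, 22, 25, 31, 37}
Set B = {11, 18, 21, 22, 32, 37, 39}
A ∩ B includes only elements in both sets.
Check each element of A against B:
11 ✓, 14 ✗, 15 ✗, 21 ✓, 22 ✓, 25 ✗, 31 ✗, 37 ✓
A ∩ B = {11, 21, 22, 37}

{11, 21, 22, 37}


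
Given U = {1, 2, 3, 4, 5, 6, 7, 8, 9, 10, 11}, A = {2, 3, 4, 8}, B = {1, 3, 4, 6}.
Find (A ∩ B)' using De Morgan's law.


U = {1, 2, 3, 4, 5, 6, 7, 8, 9, 10, 11}
A = {2, 3, 4, 8}, B = {1, 3, 4, 6}
A ∩ B = {3, 4}
(A ∩ B)' = U \ (A ∩ B) = {1, 2, 5, 6, 7, 8, 9, 10, 11}
Verification via A' ∪ B': A' = {1, 5, 6, 7, 9, 10, 11}, B' = {2, 5, 7, 8, 9, 10, 11}
A' ∪ B' = {1, 2, 5, 6, 7, 8, 9, 10, 11} ✓

{1, 2, 5, 6, 7, 8, 9, 10, 11}


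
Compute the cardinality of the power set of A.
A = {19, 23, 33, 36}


Set A = {19, 23, 33, 36}
|A| = 4
The power set P(A) contains all subsets of A.
|P(A)| = 2^|A| = 2^4 = 16

16


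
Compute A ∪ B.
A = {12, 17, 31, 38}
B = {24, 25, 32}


Set A = {12, 17, 31, 38}
Set B = {24, 25, 32}
A ∪ B includes all elements in either set.
Elements from A: {12, 17, 31, 38}
Elements from B not already included: {24, 25, 32}
A ∪ B = {12, 17, 24, 25, 31, 32, 38}

{12, 17, 24, 25, 31, 32, 38}


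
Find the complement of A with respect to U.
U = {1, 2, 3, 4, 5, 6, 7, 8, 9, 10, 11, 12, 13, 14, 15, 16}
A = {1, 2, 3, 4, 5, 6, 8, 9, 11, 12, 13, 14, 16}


Universal set U = {1, 2, 3, 4, 5, 6, 7, 8, 9, 10, 11, 12, 13, 14, 15, 16}
Set A = {1, 2, 3, 4, 5, 6, 8, 9, 11, 12, 13, 14, 16}
A' = U \ A = elements in U but not in A
Checking each element of U:
1 (in A, exclude), 2 (in A, exclude), 3 (in A, exclude), 4 (in A, exclude), 5 (in A, exclude), 6 (in A, exclude), 7 (not in A, include), 8 (in A, exclude), 9 (in A, exclude), 10 (not in A, include), 11 (in A, exclude), 12 (in A, exclude), 13 (in A, exclude), 14 (in A, exclude), 15 (not in A, include), 16 (in A, exclude)
A' = {7, 10, 15}

{7, 10, 15}


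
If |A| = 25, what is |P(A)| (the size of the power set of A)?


The set has 25 elements.
The power set contains all possible subsets.
|P(A)| = 2^|A| = 2^25 = 33554432

33554432


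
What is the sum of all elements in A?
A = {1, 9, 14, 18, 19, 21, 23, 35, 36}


Set A = {1, 9, 14, 18, 19, 21, 23, 35, 36}
Sum = 1 + 9 + 14 + 18 + 19 + 21 + 23 + 35 + 36 = 176

176


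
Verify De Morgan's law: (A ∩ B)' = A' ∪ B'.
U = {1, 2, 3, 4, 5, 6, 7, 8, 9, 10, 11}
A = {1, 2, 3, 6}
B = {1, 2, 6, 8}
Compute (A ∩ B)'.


U = {1, 2, 3, 4, 5, 6, 7, 8, 9, 10, 11}
A = {1, 2, 3, 6}, B = {1, 2, 6, 8}
A ∩ B = {1, 2, 6}
(A ∩ B)' = U \ (A ∩ B) = {3, 4, 5, 7, 8, 9, 10, 11}
Verification via A' ∪ B': A' = {4, 5, 7, 8, 9, 10, 11}, B' = {3, 4, 5, 7, 9, 10, 11}
A' ∪ B' = {3, 4, 5, 7, 8, 9, 10, 11} ✓

{3, 4, 5, 7, 8, 9, 10, 11}


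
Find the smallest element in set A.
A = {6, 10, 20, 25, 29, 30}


Set A = {6, 10, 20, 25, 29, 30}
Elements in ascending order: 6, 10, 20, 25, 29, 30
The smallest element is 6.

6


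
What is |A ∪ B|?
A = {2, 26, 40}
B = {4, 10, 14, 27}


Set A = {2, 26, 40}, |A| = 3
Set B = {4, 10, 14, 27}, |B| = 4
A ∩ B = {}, |A ∩ B| = 0
|A ∪ B| = |A| + |B| - |A ∩ B| = 3 + 4 - 0 = 7

7


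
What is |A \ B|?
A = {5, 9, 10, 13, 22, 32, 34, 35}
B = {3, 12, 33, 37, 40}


Set A = {5, 9, 10, 13, 22, 32, 34, 35}
Set B = {3, 12, 33, 37, 40}
A \ B = {5, 9, 10, 13, 22, 32, 34, 35}
|A \ B| = 8

8


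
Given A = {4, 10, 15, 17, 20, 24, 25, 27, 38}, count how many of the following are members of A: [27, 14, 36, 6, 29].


Set A = {4, 10, 15, 17, 20, 24, 25, 27, 38}
Candidates: [27, 14, 36, 6, 29]
Check each candidate:
27 ∈ A, 14 ∉ A, 36 ∉ A, 6 ∉ A, 29 ∉ A
Count of candidates in A: 1

1


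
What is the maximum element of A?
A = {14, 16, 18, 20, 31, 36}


Set A = {14, 16, 18, 20, 31, 36}
Elements in ascending order: 14, 16, 18, 20, 31, 36
The largest element is 36.

36


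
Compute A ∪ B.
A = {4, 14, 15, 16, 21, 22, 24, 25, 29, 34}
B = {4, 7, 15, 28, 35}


Set A = {4, 14, 15, 16, 21, 22, 24, 25, 29, 34}
Set B = {4, 7, 15, 28, 35}
A ∪ B includes all elements in either set.
Elements from A: {4, 14, 15, 16, 21, 22, 24, 25, 29, 34}
Elements from B not already included: {7, 28, 35}
A ∪ B = {4, 7, 14, 15, 16, 21, 22, 24, 25, 28, 29, 34, 35}

{4, 7, 14, 15, 16, 21, 22, 24, 25, 28, 29, 34, 35}


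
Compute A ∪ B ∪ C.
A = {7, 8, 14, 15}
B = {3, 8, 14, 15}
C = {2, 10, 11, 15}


Set A = {7, 8, 14, 15}
Set B = {3, 8, 14, 15}
Set C = {2, 10, 11, 15}
First, A ∪ B = {3, 7, 8, 14, 15}
Then, (A ∪ B) ∪ C = {2, 3, 7, 8, 10, 11, 14, 15}

{2, 3, 7, 8, 10, 11, 14, 15}


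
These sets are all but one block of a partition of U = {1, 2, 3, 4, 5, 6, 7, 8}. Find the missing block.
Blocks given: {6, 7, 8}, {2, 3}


U = {1, 2, 3, 4, 5, 6, 7, 8}
Shown blocks: {6, 7, 8}, {2, 3}
A partition's blocks are pairwise disjoint and cover U, so the missing block = U \ (union of shown blocks).
Union of shown blocks: {2, 3, 6, 7, 8}
Missing block = U \ (union) = {1, 4, 5}

{1, 4, 5}


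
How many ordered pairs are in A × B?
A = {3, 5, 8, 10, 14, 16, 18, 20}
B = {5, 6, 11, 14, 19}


Set A = {3, 5, 8, 10, 14, 16, 18, 20} has 8 elements.
Set B = {5, 6, 11, 14, 19} has 5 elements.
|A × B| = |A| × |B| = 8 × 5 = 40

40


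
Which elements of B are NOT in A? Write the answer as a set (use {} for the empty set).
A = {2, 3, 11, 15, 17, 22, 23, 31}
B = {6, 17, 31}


Set A = {2, 3, 11, 15, 17, 22, 23, 31}
Set B = {6, 17, 31}
Check each element of B against A:
6 ∉ A (include), 17 ∈ A, 31 ∈ A
Elements of B not in A: {6}

{6}


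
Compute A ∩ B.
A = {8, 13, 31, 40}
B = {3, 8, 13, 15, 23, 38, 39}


Set A = {8, 13, 31, 40}
Set B = {3, 8, 13, 15, 23, 38, 39}
A ∩ B includes only elements in both sets.
Check each element of A against B:
8 ✓, 13 ✓, 31 ✗, 40 ✗
A ∩ B = {8, 13}

{8, 13}


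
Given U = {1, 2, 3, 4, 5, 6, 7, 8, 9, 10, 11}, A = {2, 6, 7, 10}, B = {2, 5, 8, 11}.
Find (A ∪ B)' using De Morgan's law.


U = {1, 2, 3, 4, 5, 6, 7, 8, 9, 10, 11}
A = {2, 6, 7, 10}, B = {2, 5, 8, 11}
A ∪ B = {2, 5, 6, 7, 8, 10, 11}
(A ∪ B)' = U \ (A ∪ B) = {1, 3, 4, 9}
Verification via A' ∩ B': A' = {1, 3, 4, 5, 8, 9, 11}, B' = {1, 3, 4, 6, 7, 9, 10}
A' ∩ B' = {1, 3, 4, 9} ✓

{1, 3, 4, 9}


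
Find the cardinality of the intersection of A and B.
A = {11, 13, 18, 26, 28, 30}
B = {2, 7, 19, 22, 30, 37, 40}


Set A = {11, 13, 18, 26, 28, 30}
Set B = {2, 7, 19, 22, 30, 37, 40}
A ∩ B = {30}
|A ∩ B| = 1

1


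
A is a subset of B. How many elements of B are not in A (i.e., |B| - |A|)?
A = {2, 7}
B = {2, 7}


Set A = {2, 7}, |A| = 2
Set B = {2, 7}, |B| = 2
Since A ⊆ B: B \ A = {}
|B| - |A| = 2 - 2 = 0

0


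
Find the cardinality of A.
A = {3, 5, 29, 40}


Set A = {3, 5, 29, 40}
Listing elements: 3, 5, 29, 40
Counting: 4 elements
|A| = 4

4


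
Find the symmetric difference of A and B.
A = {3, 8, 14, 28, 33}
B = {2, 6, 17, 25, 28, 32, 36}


Set A = {3, 8, 14, 28, 33}
Set B = {2, 6, 17, 25, 28, 32, 36}
A △ B = (A \ B) ∪ (B \ A)
Elements in A but not B: {3, 8, 14, 33}
Elements in B but not A: {2, 6, 17, 25, 32, 36}
A △ B = {2, 3, 6, 8, 14, 17, 25, 32, 33, 36}

{2, 3, 6, 8, 14, 17, 25, 32, 33, 36}


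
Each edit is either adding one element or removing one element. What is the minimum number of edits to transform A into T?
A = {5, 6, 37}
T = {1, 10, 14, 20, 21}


Set A = {5, 6, 37}
Set T = {1, 10, 14, 20, 21}
Elements to remove from A (in A, not in T): {5, 6, 37} → 3 removals
Elements to add to A (in T, not in A): {1, 10, 14, 20, 21} → 5 additions
Total edits = 3 + 5 = 8

8


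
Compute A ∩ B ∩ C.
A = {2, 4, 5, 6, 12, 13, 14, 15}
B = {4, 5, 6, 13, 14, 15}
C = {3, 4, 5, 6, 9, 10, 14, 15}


Set A = {2, 4, 5, 6, 12, 13, 14, 15}
Set B = {4, 5, 6, 13, 14, 15}
Set C = {3, 4, 5, 6, 9, 10, 14, 15}
First, A ∩ B = {4, 5, 6, 13, 14, 15}
Then, (A ∩ B) ∩ C = {4, 5, 6, 14, 15}

{4, 5, 6, 14, 15}


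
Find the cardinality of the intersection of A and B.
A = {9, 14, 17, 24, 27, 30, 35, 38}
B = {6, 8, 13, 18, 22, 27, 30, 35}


Set A = {9, 14, 17, 24, 27, 30, 35, 38}
Set B = {6, 8, 13, 18, 22, 27, 30, 35}
A ∩ B = {27, 30, 35}
|A ∩ B| = 3

3


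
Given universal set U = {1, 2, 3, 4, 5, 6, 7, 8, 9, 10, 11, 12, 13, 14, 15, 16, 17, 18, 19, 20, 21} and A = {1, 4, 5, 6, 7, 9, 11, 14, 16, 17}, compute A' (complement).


Universal set U = {1, 2, 3, 4, 5, 6, 7, 8, 9, 10, 11, 12, 13, 14, 15, 16, 17, 18, 19, 20, 21}
Set A = {1, 4, 5, 6, 7, 9, 11, 14, 16, 17}
A' = U \ A = elements in U but not in A
Checking each element of U:
1 (in A, exclude), 2 (not in A, include), 3 (not in A, include), 4 (in A, exclude), 5 (in A, exclude), 6 (in A, exclude), 7 (in A, exclude), 8 (not in A, include), 9 (in A, exclude), 10 (not in A, include), 11 (in A, exclude), 12 (not in A, include), 13 (not in A, include), 14 (in A, exclude), 15 (not in A, include), 16 (in A, exclude), 17 (in A, exclude), 18 (not in A, include), 19 (not in A, include), 20 (not in A, include), 21 (not in A, include)
A' = {2, 3, 8, 10, 12, 13, 15, 18, 19, 20, 21}

{2, 3, 8, 10, 12, 13, 15, 18, 19, 20, 21}


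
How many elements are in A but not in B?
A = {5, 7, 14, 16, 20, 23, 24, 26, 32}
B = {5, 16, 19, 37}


Set A = {5, 7, 14, 16, 20, 23, 24, 26, 32}
Set B = {5, 16, 19, 37}
A \ B = {7, 14, 20, 23, 24, 26, 32}
|A \ B| = 7

7


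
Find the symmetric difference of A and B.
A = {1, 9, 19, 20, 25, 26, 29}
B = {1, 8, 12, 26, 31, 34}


Set A = {1, 9, 19, 20, 25, 26, 29}
Set B = {1, 8, 12, 26, 31, 34}
A △ B = (A \ B) ∪ (B \ A)
Elements in A but not B: {9, 19, 20, 25, 29}
Elements in B but not A: {8, 12, 31, 34}
A △ B = {8, 9, 12, 19, 20, 25, 29, 31, 34}

{8, 9, 12, 19, 20, 25, 29, 31, 34}


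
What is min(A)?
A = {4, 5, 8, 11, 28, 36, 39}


Set A = {4, 5, 8, 11, 28, 36, 39}
Elements in ascending order: 4, 5, 8, 11, 28, 36, 39
The smallest element is 4.

4


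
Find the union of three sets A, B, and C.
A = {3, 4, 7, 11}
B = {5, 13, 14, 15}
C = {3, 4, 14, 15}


Set A = {3, 4, 7, 11}
Set B = {5, 13, 14, 15}
Set C = {3, 4, 14, 15}
First, A ∪ B = {3, 4, 5, 7, 11, 13, 14, 15}
Then, (A ∪ B) ∪ C = {3, 4, 5, 7, 11, 13, 14, 15}

{3, 4, 5, 7, 11, 13, 14, 15}


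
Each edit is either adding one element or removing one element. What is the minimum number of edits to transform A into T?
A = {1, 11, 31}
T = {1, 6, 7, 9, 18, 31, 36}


Set A = {1, 11, 31}
Set T = {1, 6, 7, 9, 18, 31, 36}
Elements to remove from A (in A, not in T): {11} → 1 removals
Elements to add to A (in T, not in A): {6, 7, 9, 18, 36} → 5 additions
Total edits = 1 + 5 = 6

6


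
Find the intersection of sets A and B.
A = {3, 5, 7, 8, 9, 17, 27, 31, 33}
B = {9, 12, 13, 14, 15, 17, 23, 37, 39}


Set A = {3, 5, 7, 8, 9, 17, 27, 31, 33}
Set B = {9, 12, 13, 14, 15, 17, 23, 37, 39}
A ∩ B includes only elements in both sets.
Check each element of A against B:
3 ✗, 5 ✗, 7 ✗, 8 ✗, 9 ✓, 17 ✓, 27 ✗, 31 ✗, 33 ✗
A ∩ B = {9, 17}

{9, 17}


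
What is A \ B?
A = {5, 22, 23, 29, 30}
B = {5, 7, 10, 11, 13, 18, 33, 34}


Set A = {5, 22, 23, 29, 30}
Set B = {5, 7, 10, 11, 13, 18, 33, 34}
A \ B includes elements in A that are not in B.
Check each element of A:
5 (in B, remove), 22 (not in B, keep), 23 (not in B, keep), 29 (not in B, keep), 30 (not in B, keep)
A \ B = {22, 23, 29, 30}

{22, 23, 29, 30}


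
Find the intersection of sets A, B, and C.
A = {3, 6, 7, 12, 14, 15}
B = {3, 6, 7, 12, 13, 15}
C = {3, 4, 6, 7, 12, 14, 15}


Set A = {3, 6, 7, 12, 14, 15}
Set B = {3, 6, 7, 12, 13, 15}
Set C = {3, 4, 6, 7, 12, 14, 15}
First, A ∩ B = {3, 6, 7, 12, 15}
Then, (A ∩ B) ∩ C = {3, 6, 7, 12, 15}

{3, 6, 7, 12, 15}


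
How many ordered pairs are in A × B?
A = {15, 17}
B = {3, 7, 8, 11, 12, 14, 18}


Set A = {15, 17} has 2 elements.
Set B = {3, 7, 8, 11, 12, 14, 18} has 7 elements.
|A × B| = |A| × |B| = 2 × 7 = 14

14


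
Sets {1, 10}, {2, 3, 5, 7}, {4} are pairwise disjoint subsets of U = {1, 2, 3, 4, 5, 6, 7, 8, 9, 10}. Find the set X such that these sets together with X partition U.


U = {1, 2, 3, 4, 5, 6, 7, 8, 9, 10}
Shown blocks: {1, 10}, {2, 3, 5, 7}, {4}
A partition's blocks are pairwise disjoint and cover U, so the missing block = U \ (union of shown blocks).
Union of shown blocks: {1, 2, 3, 4, 5, 7, 10}
Missing block = U \ (union) = {6, 8, 9}

{6, 8, 9}


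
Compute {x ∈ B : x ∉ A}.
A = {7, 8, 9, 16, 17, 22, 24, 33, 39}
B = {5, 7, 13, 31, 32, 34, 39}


Set A = {7, 8, 9, 16, 17, 22, 24, 33, 39}
Set B = {5, 7, 13, 31, 32, 34, 39}
Check each element of B against A:
5 ∉ A (include), 7 ∈ A, 13 ∉ A (include), 31 ∉ A (include), 32 ∉ A (include), 34 ∉ A (include), 39 ∈ A
Elements of B not in A: {5, 13, 31, 32, 34}

{5, 13, 31, 32, 34}


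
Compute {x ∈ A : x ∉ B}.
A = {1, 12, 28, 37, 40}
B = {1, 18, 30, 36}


Set A = {1, 12, 28, 37, 40}
Set B = {1, 18, 30, 36}
Check each element of A against B:
1 ∈ B, 12 ∉ B (include), 28 ∉ B (include), 37 ∉ B (include), 40 ∉ B (include)
Elements of A not in B: {12, 28, 37, 40}

{12, 28, 37, 40}


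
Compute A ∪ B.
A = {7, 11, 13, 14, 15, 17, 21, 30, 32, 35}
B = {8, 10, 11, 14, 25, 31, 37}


Set A = {7, 11, 13, 14, 15, 17, 21, 30, 32, 35}
Set B = {8, 10, 11, 14, 25, 31, 37}
A ∪ B includes all elements in either set.
Elements from A: {7, 11, 13, 14, 15, 17, 21, 30, 32, 35}
Elements from B not already included: {8, 10, 25, 31, 37}
A ∪ B = {7, 8, 10, 11, 13, 14, 15, 17, 21, 25, 30, 31, 32, 35, 37}

{7, 8, 10, 11, 13, 14, 15, 17, 21, 25, 30, 31, 32, 35, 37}


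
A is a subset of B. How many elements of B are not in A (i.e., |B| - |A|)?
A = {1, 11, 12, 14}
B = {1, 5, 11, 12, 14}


Set A = {1, 11, 12, 14}, |A| = 4
Set B = {1, 5, 11, 12, 14}, |B| = 5
Since A ⊆ B: B \ A = {5}
|B| - |A| = 5 - 4 = 1

1


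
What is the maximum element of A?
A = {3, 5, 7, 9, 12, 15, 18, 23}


Set A = {3, 5, 7, 9, 12, 15, 18, 23}
Elements in ascending order: 3, 5, 7, 9, 12, 15, 18, 23
The largest element is 23.

23


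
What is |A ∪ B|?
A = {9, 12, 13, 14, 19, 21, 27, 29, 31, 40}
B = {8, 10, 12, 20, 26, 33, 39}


Set A = {9, 12, 13, 14, 19, 21, 27, 29, 31, 40}, |A| = 10
Set B = {8, 10, 12, 20, 26, 33, 39}, |B| = 7
A ∩ B = {12}, |A ∩ B| = 1
|A ∪ B| = |A| + |B| - |A ∩ B| = 10 + 7 - 1 = 16

16


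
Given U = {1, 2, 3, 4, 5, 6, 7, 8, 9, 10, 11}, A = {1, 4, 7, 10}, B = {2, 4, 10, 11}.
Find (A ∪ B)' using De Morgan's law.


U = {1, 2, 3, 4, 5, 6, 7, 8, 9, 10, 11}
A = {1, 4, 7, 10}, B = {2, 4, 10, 11}
A ∪ B = {1, 2, 4, 7, 10, 11}
(A ∪ B)' = U \ (A ∪ B) = {3, 5, 6, 8, 9}
Verification via A' ∩ B': A' = {2, 3, 5, 6, 8, 9, 11}, B' = {1, 3, 5, 6, 7, 8, 9}
A' ∩ B' = {3, 5, 6, 8, 9} ✓

{3, 5, 6, 8, 9}


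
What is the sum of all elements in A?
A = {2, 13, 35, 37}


Set A = {2, 13, 35, 37}
Sum = 2 + 13 + 35 + 37 = 87

87


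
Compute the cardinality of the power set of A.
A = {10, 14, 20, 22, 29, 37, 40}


Set A = {10, 14, 20, 22, 29, 37, 40}
|A| = 7
The power set P(A) contains all subsets of A.
|P(A)| = 2^|A| = 2^7 = 128

128


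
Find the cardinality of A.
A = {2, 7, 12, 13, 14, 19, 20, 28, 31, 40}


Set A = {2, 7, 12, 13, 14, 19, 20, 28, 31, 40}
Listing elements: 2, 7, 12, 13, 14, 19, 20, 28, 31, 40
Counting: 10 elements
|A| = 10

10


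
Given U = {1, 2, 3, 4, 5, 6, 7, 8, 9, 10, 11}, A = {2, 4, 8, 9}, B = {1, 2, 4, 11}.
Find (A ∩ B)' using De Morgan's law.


U = {1, 2, 3, 4, 5, 6, 7, 8, 9, 10, 11}
A = {2, 4, 8, 9}, B = {1, 2, 4, 11}
A ∩ B = {2, 4}
(A ∩ B)' = U \ (A ∩ B) = {1, 3, 5, 6, 7, 8, 9, 10, 11}
Verification via A' ∪ B': A' = {1, 3, 5, 6, 7, 10, 11}, B' = {3, 5, 6, 7, 8, 9, 10}
A' ∪ B' = {1, 3, 5, 6, 7, 8, 9, 10, 11} ✓

{1, 3, 5, 6, 7, 8, 9, 10, 11}


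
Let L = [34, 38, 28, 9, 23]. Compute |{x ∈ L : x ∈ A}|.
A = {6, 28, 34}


Set A = {6, 28, 34}
Candidates: [34, 38, 28, 9, 23]
Check each candidate:
34 ∈ A, 38 ∉ A, 28 ∈ A, 9 ∉ A, 23 ∉ A
Count of candidates in A: 2

2


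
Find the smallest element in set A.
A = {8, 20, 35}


Set A = {8, 20, 35}
Elements in ascending order: 8, 20, 35
The smallest element is 8.

8


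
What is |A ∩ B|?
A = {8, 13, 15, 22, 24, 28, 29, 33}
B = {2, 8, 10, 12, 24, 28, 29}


Set A = {8, 13, 15, 22, 24, 28, 29, 33}
Set B = {2, 8, 10, 12, 24, 28, 29}
A ∩ B = {8, 24, 28, 29}
|A ∩ B| = 4

4


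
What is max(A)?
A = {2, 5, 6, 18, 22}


Set A = {2, 5, 6, 18, 22}
Elements in ascending order: 2, 5, 6, 18, 22
The largest element is 22.

22


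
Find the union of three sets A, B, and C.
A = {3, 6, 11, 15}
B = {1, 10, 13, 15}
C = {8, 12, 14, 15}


Set A = {3, 6, 11, 15}
Set B = {1, 10, 13, 15}
Set C = {8, 12, 14, 15}
First, A ∪ B = {1, 3, 6, 10, 11, 13, 15}
Then, (A ∪ B) ∪ C = {1, 3, 6, 8, 10, 11, 12, 13, 14, 15}

{1, 3, 6, 8, 10, 11, 12, 13, 14, 15}


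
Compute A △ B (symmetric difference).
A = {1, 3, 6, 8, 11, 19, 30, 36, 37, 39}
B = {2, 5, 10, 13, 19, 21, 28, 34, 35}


Set A = {1, 3, 6, 8, 11, 19, 30, 36, 37, 39}
Set B = {2, 5, 10, 13, 19, 21, 28, 34, 35}
A △ B = (A \ B) ∪ (B \ A)
Elements in A but not B: {1, 3, 6, 8, 11, 30, 36, 37, 39}
Elements in B but not A: {2, 5, 10, 13, 21, 28, 34, 35}
A △ B = {1, 2, 3, 5, 6, 8, 10, 11, 13, 21, 28, 30, 34, 35, 36, 37, 39}

{1, 2, 3, 5, 6, 8, 10, 11, 13, 21, 28, 30, 34, 35, 36, 37, 39}


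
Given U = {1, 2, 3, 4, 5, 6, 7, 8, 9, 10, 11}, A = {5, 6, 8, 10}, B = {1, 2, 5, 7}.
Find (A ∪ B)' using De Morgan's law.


U = {1, 2, 3, 4, 5, 6, 7, 8, 9, 10, 11}
A = {5, 6, 8, 10}, B = {1, 2, 5, 7}
A ∪ B = {1, 2, 5, 6, 7, 8, 10}
(A ∪ B)' = U \ (A ∪ B) = {3, 4, 9, 11}
Verification via A' ∩ B': A' = {1, 2, 3, 4, 7, 9, 11}, B' = {3, 4, 6, 8, 9, 10, 11}
A' ∩ B' = {3, 4, 9, 11} ✓

{3, 4, 9, 11}


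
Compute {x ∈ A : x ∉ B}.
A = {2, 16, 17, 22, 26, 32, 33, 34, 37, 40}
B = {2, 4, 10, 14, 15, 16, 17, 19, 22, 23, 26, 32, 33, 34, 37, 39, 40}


Set A = {2, 16, 17, 22, 26, 32, 33, 34, 37, 40}
Set B = {2, 4, 10, 14, 15, 16, 17, 19, 22, 23, 26, 32, 33, 34, 37, 39, 40}
Check each element of A against B:
2 ∈ B, 16 ∈ B, 17 ∈ B, 22 ∈ B, 26 ∈ B, 32 ∈ B, 33 ∈ B, 34 ∈ B, 37 ∈ B, 40 ∈ B
Elements of A not in B: {}

{}


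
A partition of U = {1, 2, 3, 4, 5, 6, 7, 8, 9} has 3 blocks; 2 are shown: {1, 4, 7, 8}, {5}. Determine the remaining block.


U = {1, 2, 3, 4, 5, 6, 7, 8, 9}
Shown blocks: {1, 4, 7, 8}, {5}
A partition's blocks are pairwise disjoint and cover U, so the missing block = U \ (union of shown blocks).
Union of shown blocks: {1, 4, 5, 7, 8}
Missing block = U \ (union) = {2, 3, 6, 9}

{2, 3, 6, 9}


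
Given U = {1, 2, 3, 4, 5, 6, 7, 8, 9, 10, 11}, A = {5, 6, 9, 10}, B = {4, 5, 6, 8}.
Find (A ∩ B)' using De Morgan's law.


U = {1, 2, 3, 4, 5, 6, 7, 8, 9, 10, 11}
A = {5, 6, 9, 10}, B = {4, 5, 6, 8}
A ∩ B = {5, 6}
(A ∩ B)' = U \ (A ∩ B) = {1, 2, 3, 4, 7, 8, 9, 10, 11}
Verification via A' ∪ B': A' = {1, 2, 3, 4, 7, 8, 11}, B' = {1, 2, 3, 7, 9, 10, 11}
A' ∪ B' = {1, 2, 3, 4, 7, 8, 9, 10, 11} ✓

{1, 2, 3, 4, 7, 8, 9, 10, 11}


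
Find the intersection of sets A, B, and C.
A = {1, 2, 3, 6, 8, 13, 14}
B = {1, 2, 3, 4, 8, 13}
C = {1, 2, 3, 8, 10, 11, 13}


Set A = {1, 2, 3, 6, 8, 13, 14}
Set B = {1, 2, 3, 4, 8, 13}
Set C = {1, 2, 3, 8, 10, 11, 13}
First, A ∩ B = {1, 2, 3, 8, 13}
Then, (A ∩ B) ∩ C = {1, 2, 3, 8, 13}

{1, 2, 3, 8, 13}


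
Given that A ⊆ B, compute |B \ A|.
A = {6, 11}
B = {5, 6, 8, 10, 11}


Set A = {6, 11}, |A| = 2
Set B = {5, 6, 8, 10, 11}, |B| = 5
Since A ⊆ B: B \ A = {5, 8, 10}
|B| - |A| = 5 - 2 = 3

3


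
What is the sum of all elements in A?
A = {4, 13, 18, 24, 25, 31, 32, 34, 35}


Set A = {4, 13, 18, 24, 25, 31, 32, 34, 35}
Sum = 4 + 13 + 18 + 24 + 25 + 31 + 32 + 34 + 35 = 216

216


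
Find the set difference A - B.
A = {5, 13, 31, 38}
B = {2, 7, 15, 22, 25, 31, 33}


Set A = {5, 13, 31, 38}
Set B = {2, 7, 15, 22, 25, 31, 33}
A \ B includes elements in A that are not in B.
Check each element of A:
5 (not in B, keep), 13 (not in B, keep), 31 (in B, remove), 38 (not in B, keep)
A \ B = {5, 13, 38}

{5, 13, 38}


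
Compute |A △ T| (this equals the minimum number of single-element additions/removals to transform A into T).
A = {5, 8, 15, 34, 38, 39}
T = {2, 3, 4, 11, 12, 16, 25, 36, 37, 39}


Set A = {5, 8, 15, 34, 38, 39}
Set T = {2, 3, 4, 11, 12, 16, 25, 36, 37, 39}
Elements to remove from A (in A, not in T): {5, 8, 15, 34, 38} → 5 removals
Elements to add to A (in T, not in A): {2, 3, 4, 11, 12, 16, 25, 36, 37} → 9 additions
Total edits = 5 + 9 = 14

14


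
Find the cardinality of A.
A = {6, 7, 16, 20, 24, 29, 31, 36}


Set A = {6, 7, 16, 20, 24, 29, 31, 36}
Listing elements: 6, 7, 16, 20, 24, 29, 31, 36
Counting: 8 elements
|A| = 8

8


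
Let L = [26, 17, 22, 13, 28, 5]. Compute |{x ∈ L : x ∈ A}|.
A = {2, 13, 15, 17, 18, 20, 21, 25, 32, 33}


Set A = {2, 13, 15, 17, 18, 20, 21, 25, 32, 33}
Candidates: [26, 17, 22, 13, 28, 5]
Check each candidate:
26 ∉ A, 17 ∈ A, 22 ∉ A, 13 ∈ A, 28 ∉ A, 5 ∉ A
Count of candidates in A: 2

2


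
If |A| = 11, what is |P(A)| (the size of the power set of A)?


The set has 11 elements.
The power set contains all possible subsets.
|P(A)| = 2^|A| = 2^11 = 2048

2048


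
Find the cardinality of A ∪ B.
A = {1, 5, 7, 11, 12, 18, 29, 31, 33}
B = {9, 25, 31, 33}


Set A = {1, 5, 7, 11, 12, 18, 29, 31, 33}, |A| = 9
Set B = {9, 25, 31, 33}, |B| = 4
A ∩ B = {31, 33}, |A ∩ B| = 2
|A ∪ B| = |A| + |B| - |A ∩ B| = 9 + 4 - 2 = 11

11


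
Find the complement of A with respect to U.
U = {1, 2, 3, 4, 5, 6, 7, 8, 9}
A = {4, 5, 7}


Universal set U = {1, 2, 3, 4, 5, 6, 7, 8, 9}
Set A = {4, 5, 7}
A' = U \ A = elements in U but not in A
Checking each element of U:
1 (not in A, include), 2 (not in A, include), 3 (not in A, include), 4 (in A, exclude), 5 (in A, exclude), 6 (not in A, include), 7 (in A, exclude), 8 (not in A, include), 9 (not in A, include)
A' = {1, 2, 3, 6, 8, 9}

{1, 2, 3, 6, 8, 9}


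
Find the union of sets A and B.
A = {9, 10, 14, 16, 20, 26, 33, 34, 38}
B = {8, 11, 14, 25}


Set A = {9, 10, 14, 16, 20, 26, 33, 34, 38}
Set B = {8, 11, 14, 25}
A ∪ B includes all elements in either set.
Elements from A: {9, 10, 14, 16, 20, 26, 33, 34, 38}
Elements from B not already included: {8, 11, 25}
A ∪ B = {8, 9, 10, 11, 14, 16, 20, 25, 26, 33, 34, 38}

{8, 9, 10, 11, 14, 16, 20, 25, 26, 33, 34, 38}


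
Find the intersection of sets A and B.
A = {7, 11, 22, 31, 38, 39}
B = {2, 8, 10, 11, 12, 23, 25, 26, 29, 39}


Set A = {7, 11, 22, 31, 38, 39}
Set B = {2, 8, 10, 11, 12, 23, 25, 26, 29, 39}
A ∩ B includes only elements in both sets.
Check each element of A against B:
7 ✗, 11 ✓, 22 ✗, 31 ✗, 38 ✗, 39 ✓
A ∩ B = {11, 39}

{11, 39}


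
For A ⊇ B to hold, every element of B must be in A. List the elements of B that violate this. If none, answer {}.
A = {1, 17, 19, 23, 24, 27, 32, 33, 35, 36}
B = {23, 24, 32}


Set A = {1, 17, 19, 23, 24, 27, 32, 33, 35, 36}
Set B = {23, 24, 32}
Check each element of B against A:
23 ∈ A, 24 ∈ A, 32 ∈ A
Elements of B not in A: {}

{}


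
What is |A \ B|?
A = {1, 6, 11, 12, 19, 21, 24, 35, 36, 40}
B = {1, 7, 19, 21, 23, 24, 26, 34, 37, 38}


Set A = {1, 6, 11, 12, 19, 21, 24, 35, 36, 40}
Set B = {1, 7, 19, 21, 23, 24, 26, 34, 37, 38}
A \ B = {6, 11, 12, 35, 36, 40}
|A \ B| = 6

6


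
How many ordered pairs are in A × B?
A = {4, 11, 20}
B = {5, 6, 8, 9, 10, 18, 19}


Set A = {4, 11, 20} has 3 elements.
Set B = {5, 6, 8, 9, 10, 18, 19} has 7 elements.
|A × B| = |A| × |B| = 3 × 7 = 21

21


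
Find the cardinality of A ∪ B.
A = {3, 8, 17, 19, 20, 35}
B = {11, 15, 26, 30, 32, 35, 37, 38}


Set A = {3, 8, 17, 19, 20, 35}, |A| = 6
Set B = {11, 15, 26, 30, 32, 35, 37, 38}, |B| = 8
A ∩ B = {35}, |A ∩ B| = 1
|A ∪ B| = |A| + |B| - |A ∩ B| = 6 + 8 - 1 = 13

13


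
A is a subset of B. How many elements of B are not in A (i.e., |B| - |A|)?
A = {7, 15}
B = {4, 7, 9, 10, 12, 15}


Set A = {7, 15}, |A| = 2
Set B = {4, 7, 9, 10, 12, 15}, |B| = 6
Since A ⊆ B: B \ A = {4, 9, 10, 12}
|B| - |A| = 6 - 2 = 4

4


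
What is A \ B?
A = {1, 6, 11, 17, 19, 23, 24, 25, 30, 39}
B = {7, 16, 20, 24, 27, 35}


Set A = {1, 6, 11, 17, 19, 23, 24, 25, 30, 39}
Set B = {7, 16, 20, 24, 27, 35}
A \ B includes elements in A that are not in B.
Check each element of A:
1 (not in B, keep), 6 (not in B, keep), 11 (not in B, keep), 17 (not in B, keep), 19 (not in B, keep), 23 (not in B, keep), 24 (in B, remove), 25 (not in B, keep), 30 (not in B, keep), 39 (not in B, keep)
A \ B = {1, 6, 11, 17, 19, 23, 25, 30, 39}

{1, 6, 11, 17, 19, 23, 25, 30, 39}


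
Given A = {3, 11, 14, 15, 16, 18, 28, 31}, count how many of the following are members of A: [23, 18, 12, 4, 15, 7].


Set A = {3, 11, 14, 15, 16, 18, 28, 31}
Candidates: [23, 18, 12, 4, 15, 7]
Check each candidate:
23 ∉ A, 18 ∈ A, 12 ∉ A, 4 ∉ A, 15 ∈ A, 7 ∉ A
Count of candidates in A: 2

2


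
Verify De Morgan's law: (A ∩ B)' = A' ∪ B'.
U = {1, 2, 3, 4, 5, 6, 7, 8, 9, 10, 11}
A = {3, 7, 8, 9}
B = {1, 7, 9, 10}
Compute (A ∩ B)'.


U = {1, 2, 3, 4, 5, 6, 7, 8, 9, 10, 11}
A = {3, 7, 8, 9}, B = {1, 7, 9, 10}
A ∩ B = {7, 9}
(A ∩ B)' = U \ (A ∩ B) = {1, 2, 3, 4, 5, 6, 8, 10, 11}
Verification via A' ∪ B': A' = {1, 2, 4, 5, 6, 10, 11}, B' = {2, 3, 4, 5, 6, 8, 11}
A' ∪ B' = {1, 2, 3, 4, 5, 6, 8, 10, 11} ✓

{1, 2, 3, 4, 5, 6, 8, 10, 11}


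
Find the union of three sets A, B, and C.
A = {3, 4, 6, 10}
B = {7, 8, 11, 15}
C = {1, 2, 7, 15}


Set A = {3, 4, 6, 10}
Set B = {7, 8, 11, 15}
Set C = {1, 2, 7, 15}
First, A ∪ B = {3, 4, 6, 7, 8, 10, 11, 15}
Then, (A ∪ B) ∪ C = {1, 2, 3, 4, 6, 7, 8, 10, 11, 15}

{1, 2, 3, 4, 6, 7, 8, 10, 11, 15}


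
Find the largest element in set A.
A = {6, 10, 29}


Set A = {6, 10, 29}
Elements in ascending order: 6, 10, 29
The largest element is 29.

29


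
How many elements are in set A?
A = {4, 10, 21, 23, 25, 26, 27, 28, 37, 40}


Set A = {4, 10, 21, 23, 25, 26, 27, 28, 37, 40}
Listing elements: 4, 10, 21, 23, 25, 26, 27, 28, 37, 40
Counting: 10 elements
|A| = 10

10
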